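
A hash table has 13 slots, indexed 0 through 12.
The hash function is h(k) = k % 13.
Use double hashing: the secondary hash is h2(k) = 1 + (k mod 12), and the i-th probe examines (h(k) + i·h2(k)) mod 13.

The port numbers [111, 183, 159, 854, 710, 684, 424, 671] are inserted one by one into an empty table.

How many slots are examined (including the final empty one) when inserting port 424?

2

111: h=7 → slot 7
183: h=1 → slot 1
159: h=3 → slot 3
854: h=9 → slot 9
710: h=8 → slot 8
684: h=8, h2=1, probe 8,9,10 → slot 10
424: h=8, h2=5, probe 8,0 → slot 0
671: h=8, h2=12, probe 8,7,6 → slot 6
Table: [424, 183, —, 159, —, —, 671, 111, 710, 854, 684, —, —]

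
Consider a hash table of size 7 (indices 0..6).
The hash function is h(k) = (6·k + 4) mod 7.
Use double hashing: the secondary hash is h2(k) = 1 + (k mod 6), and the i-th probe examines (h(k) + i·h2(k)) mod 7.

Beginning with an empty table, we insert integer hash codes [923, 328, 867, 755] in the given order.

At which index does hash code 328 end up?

3

923: h=5 → slot 5
328: h=5, h2=5, probe 5,3 → slot 3
867: h=5, h2=4, probe 5,2 → slot 2
755: h=5, h2=6, probe 5,4 → slot 4
Table: [., ., 867, 328, 755, 923, .]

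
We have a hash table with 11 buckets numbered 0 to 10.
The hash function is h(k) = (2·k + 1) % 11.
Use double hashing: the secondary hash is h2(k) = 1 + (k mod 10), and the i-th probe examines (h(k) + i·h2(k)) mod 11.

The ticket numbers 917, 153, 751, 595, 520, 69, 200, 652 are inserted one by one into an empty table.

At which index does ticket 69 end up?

6

917: h=9 -> slot 9
153: h=10 -> slot 10
751: h=7 -> slot 7
595: h=3 -> slot 3
520: h=7, h2=1, probe 7,8 -> slot 8
69: h=7, h2=10, probe 7,6 -> slot 6
200: h=5 -> slot 5
652: h=7, h2=3, probe 7,10,2 -> slot 2
Table: [., ., 652, 595, ., 200, 69, 751, 520, 917, 153]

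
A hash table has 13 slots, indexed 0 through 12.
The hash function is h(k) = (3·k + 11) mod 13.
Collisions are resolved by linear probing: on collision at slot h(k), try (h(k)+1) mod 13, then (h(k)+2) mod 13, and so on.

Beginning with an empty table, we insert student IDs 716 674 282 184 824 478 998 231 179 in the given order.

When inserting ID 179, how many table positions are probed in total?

Insert 716: h=1, slot 1 empty => index 1.
Insert 674: h=5, slot 5 empty => index 5.
Insert 282: h=12, slot 12 empty => index 12.
Insert 184: h=4, slot 4 empty => index 4.
Insert 824: h=0, slot 0 empty => index 0.
Insert 478: h=2, slot 2 empty => index 2.
Insert 998: h=2, slot 2 occupied => index 3.
Insert 231: h=2, slots 2,3,4,5 occupied => index 6.
Insert 179: h=2, slots 2,3,4,5,6 occupied => index 7.
Table: [824, 716, 478, 998, 184, 674, 231, 179, ., ., ., ., 282]

6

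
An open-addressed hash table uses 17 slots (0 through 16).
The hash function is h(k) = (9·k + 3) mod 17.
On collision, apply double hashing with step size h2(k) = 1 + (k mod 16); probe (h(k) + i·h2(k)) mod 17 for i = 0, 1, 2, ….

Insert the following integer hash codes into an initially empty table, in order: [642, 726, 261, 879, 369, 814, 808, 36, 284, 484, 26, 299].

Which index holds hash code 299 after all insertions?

3

642 hashes to 1; slot 1 is free => place at 1.
726 hashes to 9; slot 9 is free => place at 9.
261 hashes to 6; slot 6 is free => place at 6.
879 hashes to 9, h2=16; 9 taken => place at 8.
369 hashes to 9, h2=2; 9 taken => place at 11.
814 hashes to 2; slot 2 is free => place at 2.
808 hashes to 16; slot 16 is free => place at 16.
36 hashes to 4; slot 4 is free => place at 4.
284 hashes to 9, h2=13; 9 taken => place at 5.
484 hashes to 7; slot 7 is free => place at 7.
26 hashes to 16, h2=11; 16 taken => place at 10.
299 hashes to 8, h2=12; 8 taken => place at 3.
Table: [., 642, 814, 299, 36, 284, 261, 484, 879, 726, 26, 369, ., ., ., ., 808]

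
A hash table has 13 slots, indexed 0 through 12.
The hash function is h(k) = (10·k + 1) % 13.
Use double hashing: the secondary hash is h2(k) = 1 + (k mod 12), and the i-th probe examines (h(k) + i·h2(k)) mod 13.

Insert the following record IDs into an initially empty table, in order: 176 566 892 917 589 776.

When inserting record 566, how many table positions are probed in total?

Insert 176: h=6, slot 6 empty -> index 6.
Insert 566: h=6, h2=3, slot 6 occupied -> index 9.
Insert 892: h=3, slot 3 empty -> index 3.
Insert 917: h=6, h2=6, slot 6 occupied -> index 12.
Insert 589: h=2, slot 2 empty -> index 2.
Insert 776: h=0, slot 0 empty -> index 0.
Table: [776, ∅, 589, 892, ∅, ∅, 176, ∅, ∅, 566, ∅, ∅, 917]

2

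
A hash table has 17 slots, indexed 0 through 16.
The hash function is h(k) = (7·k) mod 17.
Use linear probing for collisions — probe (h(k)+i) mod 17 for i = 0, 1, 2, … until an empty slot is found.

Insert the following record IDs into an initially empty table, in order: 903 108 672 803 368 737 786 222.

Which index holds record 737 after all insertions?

10

903: h=14 → slot 14
108: h=8 → slot 8
672: h=12 → slot 12
803: h=11 → slot 11
368: h=9 → slot 9
737: h=8, probe 8,9,10 → slot 10
786: h=11, probe 11,12,13 → slot 13
222: h=7 → slot 7
Table: [-, -, -, -, -, -, -, 222, 108, 368, 737, 803, 672, 786, 903, -, -]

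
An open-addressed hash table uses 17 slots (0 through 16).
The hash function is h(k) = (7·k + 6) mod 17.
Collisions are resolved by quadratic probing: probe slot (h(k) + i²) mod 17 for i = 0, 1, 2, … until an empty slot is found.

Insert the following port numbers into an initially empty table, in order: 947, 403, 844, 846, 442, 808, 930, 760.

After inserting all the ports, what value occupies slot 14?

760

947 hashes to 5; slot 5 is free -> place at 5.
403 hashes to 5; 5 taken -> place at 6.
844 hashes to 15; slot 15 is free -> place at 15.
846 hashes to 12; slot 12 is free -> place at 12.
442 hashes to 6; 6 taken -> place at 7.
808 hashes to 1; slot 1 is free -> place at 1.
930 hashes to 5; 5,6 taken -> place at 9.
760 hashes to 5; 5,6,9 taken -> place at 14.
Table: [_, 808, _, _, _, 947, 403, 442, _, 930, _, _, 846, _, 760, 844, _]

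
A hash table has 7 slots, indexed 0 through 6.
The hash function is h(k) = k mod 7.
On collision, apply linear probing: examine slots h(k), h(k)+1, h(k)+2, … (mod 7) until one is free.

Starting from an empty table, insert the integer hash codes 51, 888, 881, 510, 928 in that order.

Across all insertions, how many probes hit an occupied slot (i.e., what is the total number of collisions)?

Insert 51: h=2, slot 2 empty => index 2.
Insert 888: h=6, slot 6 empty => index 6.
Insert 881: h=6, slot 6 occupied => index 0.
Insert 510: h=6, slots 6,0 occupied => index 1.
Insert 928: h=4, slot 4 empty => index 4.
Table: [881, 510, 51, ., 928, ., 888]

3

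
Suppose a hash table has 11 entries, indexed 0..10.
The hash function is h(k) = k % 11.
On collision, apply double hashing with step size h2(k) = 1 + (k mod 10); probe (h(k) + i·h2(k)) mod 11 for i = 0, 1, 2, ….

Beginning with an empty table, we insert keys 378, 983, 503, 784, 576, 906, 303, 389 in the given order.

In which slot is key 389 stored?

2

378: h=4 => slot 4
983: h=4, h2=4, probe 4,8 => slot 8
503: h=8, h2=4, probe 8,1 => slot 1
784: h=3 => slot 3
576: h=4, h2=7, probe 4,0 => slot 0
906: h=4, h2=7, probe 4,0,7 => slot 7
303: h=6 => slot 6
389: h=4, h2=10, probe 4,3,2 => slot 2
Table: [576, 503, 389, 784, 378, ., 303, 906, 983, ., .]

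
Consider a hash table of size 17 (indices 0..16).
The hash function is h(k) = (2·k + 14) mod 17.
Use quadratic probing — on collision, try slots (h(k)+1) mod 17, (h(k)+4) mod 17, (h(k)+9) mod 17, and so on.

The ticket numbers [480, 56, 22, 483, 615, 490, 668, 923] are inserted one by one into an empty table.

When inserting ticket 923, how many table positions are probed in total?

480 hashes to 5; slot 5 is free → place at 5.
56 hashes to 7; slot 7 is free → place at 7.
22 hashes to 7; 7 taken → place at 8.
483 hashes to 11; slot 11 is free → place at 11.
615 hashes to 3; slot 3 is free → place at 3.
490 hashes to 8; 8 taken → place at 9.
668 hashes to 7; 7,8,11 taken → place at 16.
923 hashes to 7; 7,8,11,16 taken → place at 6.
Table: [_, _, _, 615, _, 480, 923, 56, 22, 490, _, 483, _, _, _, _, 668]

5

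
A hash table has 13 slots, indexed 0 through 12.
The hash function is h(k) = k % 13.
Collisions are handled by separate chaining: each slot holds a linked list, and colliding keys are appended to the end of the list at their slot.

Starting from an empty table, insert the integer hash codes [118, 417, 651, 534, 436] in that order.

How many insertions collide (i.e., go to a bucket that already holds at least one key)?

Insert 118: h=1, bucket 1 empty -> new chain.
Insert 417: h=1, bucket 1 nonempty -> append to chain.
Insert 651: h=1, bucket 1 nonempty -> append to chain.
Insert 534: h=1, bucket 1 nonempty -> append to chain.
Insert 436: h=7, bucket 7 empty -> new chain.
Final buckets:
0: -
1: 118 -> 417 -> 651 -> 534
2: -
3: -
4: -
5: -
6: -
7: 436
8: -
9: -
10: -
11: -
12: -

3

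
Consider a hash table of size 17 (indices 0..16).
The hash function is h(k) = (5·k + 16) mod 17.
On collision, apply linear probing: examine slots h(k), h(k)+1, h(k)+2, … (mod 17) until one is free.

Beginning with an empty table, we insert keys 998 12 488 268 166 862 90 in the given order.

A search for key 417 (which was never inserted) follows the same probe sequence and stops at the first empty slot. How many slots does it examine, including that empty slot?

Insert 998: h=8, slot 8 empty => index 8.
Insert 12: h=8, slot 8 occupied => index 9.
Insert 488: h=8, slots 8,9 occupied => index 10.
Insert 268: h=13, slot 13 empty => index 13.
Insert 166: h=13, slot 13 occupied => index 14.
Insert 862: h=8, slots 8,9,10 occupied => index 11.
Insert 90: h=7, slot 7 empty => index 7.
Table: [., ., ., ., ., ., ., 90, 998, 12, 488, 862, ., 268, 166, ., .]
Lookup 417: h=10, probe 10,11,12 → slot 12 empty, not found.

3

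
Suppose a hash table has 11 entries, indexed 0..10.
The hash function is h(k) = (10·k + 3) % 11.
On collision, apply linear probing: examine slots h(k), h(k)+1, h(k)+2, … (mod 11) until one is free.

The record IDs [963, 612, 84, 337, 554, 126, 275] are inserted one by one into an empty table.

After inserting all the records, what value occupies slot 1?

126

Insert 963: h=8, slot 8 empty => index 8.
Insert 612: h=7, slot 7 empty => index 7.
Insert 84: h=7, slots 7,8 occupied => index 9.
Insert 337: h=7, slots 7,8,9 occupied => index 10.
Insert 554: h=10, slot 10 occupied => index 0.
Insert 126: h=9, slots 9,10,0 occupied => index 1.
Insert 275: h=3, slot 3 empty => index 3.
Table: [554, 126, —, 275, —, —, —, 612, 963, 84, 337]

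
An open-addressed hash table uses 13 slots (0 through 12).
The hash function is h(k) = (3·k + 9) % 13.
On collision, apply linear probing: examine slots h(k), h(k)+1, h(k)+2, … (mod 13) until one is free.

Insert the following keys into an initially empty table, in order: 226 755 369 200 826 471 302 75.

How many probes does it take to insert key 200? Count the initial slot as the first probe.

226 hashes to 11; slot 11 is free → place at 11.
755 hashes to 12; slot 12 is free → place at 12.
369 hashes to 11; 11,12 taken → place at 0.
200 hashes to 11; 11,12,0 taken → place at 1.
826 hashes to 4; slot 4 is free → place at 4.
471 hashes to 5; slot 5 is free → place at 5.
302 hashes to 5; 5 taken → place at 6.
75 hashes to 0; 0,1 taken → place at 2.
Table: [369, 200, 75, -, 826, 471, 302, -, -, -, -, 226, 755]

4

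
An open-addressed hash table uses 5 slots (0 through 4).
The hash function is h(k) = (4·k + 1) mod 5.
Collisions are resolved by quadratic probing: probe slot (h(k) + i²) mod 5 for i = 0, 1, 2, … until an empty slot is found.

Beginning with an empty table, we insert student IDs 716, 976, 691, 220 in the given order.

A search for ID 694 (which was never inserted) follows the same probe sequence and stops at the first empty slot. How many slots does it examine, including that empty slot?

716 hashes to 0; slot 0 is free → place at 0.
976 hashes to 0; 0 taken → place at 1.
691 hashes to 0; 0,1 taken → place at 4.
220 hashes to 1; 1 taken → place at 2.
Table: [716, 976, 220, —, 691]
Lookup 694: h=2, probe 2,3 → slot 3 empty, not found.

2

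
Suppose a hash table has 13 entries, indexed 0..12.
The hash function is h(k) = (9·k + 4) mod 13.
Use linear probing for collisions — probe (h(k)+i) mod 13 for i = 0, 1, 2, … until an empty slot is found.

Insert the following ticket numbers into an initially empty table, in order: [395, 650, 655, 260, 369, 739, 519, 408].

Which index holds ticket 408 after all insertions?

1

395 hashes to 10; slot 10 is free => place at 10.
650 hashes to 4; slot 4 is free => place at 4.
655 hashes to 10; 10 taken => place at 11.
260 hashes to 4; 4 taken => place at 5.
369 hashes to 10; 10,11 taken => place at 12.
739 hashes to 12; 12 taken => place at 0.
519 hashes to 8; slot 8 is free => place at 8.
408 hashes to 10; 10,11,12,0 taken => place at 1.
Table: [739, 408, ., ., 650, 260, ., ., 519, ., 395, 655, 369]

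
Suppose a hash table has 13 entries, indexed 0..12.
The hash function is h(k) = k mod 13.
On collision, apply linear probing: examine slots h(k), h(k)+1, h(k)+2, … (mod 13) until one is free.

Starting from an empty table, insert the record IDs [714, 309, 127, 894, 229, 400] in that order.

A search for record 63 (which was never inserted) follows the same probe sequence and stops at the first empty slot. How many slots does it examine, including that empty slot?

714: h=12 → slot 12
309: h=10 → slot 10
127: h=10, probe 10,11 → slot 11
894: h=10, probe 10,11,12,0 → slot 0
229: h=8 → slot 8
400: h=10, probe 10,11,12,0,1 → slot 1
Table: [894, 400, ., ., ., ., ., ., 229, ., 309, 127, 714]
Lookup 63: h=11, probe 11,12,0,1,2 → slot 2 empty, not found.

5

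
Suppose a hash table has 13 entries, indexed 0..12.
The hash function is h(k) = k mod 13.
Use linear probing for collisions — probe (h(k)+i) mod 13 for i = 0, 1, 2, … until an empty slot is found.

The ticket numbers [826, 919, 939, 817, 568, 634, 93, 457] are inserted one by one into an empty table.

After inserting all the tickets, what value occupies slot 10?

568

Insert 826: h=7, slot 7 empty => index 7.
Insert 919: h=9, slot 9 empty => index 9.
Insert 939: h=3, slot 3 empty => index 3.
Insert 817: h=11, slot 11 empty => index 11.
Insert 568: h=9, slot 9 occupied => index 10.
Insert 634: h=10, slots 10,11 occupied => index 12.
Insert 93: h=2, slot 2 empty => index 2.
Insert 457: h=2, slots 2,3 occupied => index 4.
Table: [_, _, 93, 939, 457, _, _, 826, _, 919, 568, 817, 634]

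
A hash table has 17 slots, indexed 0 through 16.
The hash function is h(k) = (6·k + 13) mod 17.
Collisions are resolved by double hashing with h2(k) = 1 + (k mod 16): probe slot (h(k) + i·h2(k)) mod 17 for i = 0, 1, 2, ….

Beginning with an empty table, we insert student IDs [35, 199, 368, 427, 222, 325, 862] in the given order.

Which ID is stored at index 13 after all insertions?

35 hashes to 2; slot 2 is free -> place at 2.
199 hashes to 0; slot 0 is free -> place at 0.
368 hashes to 11; slot 11 is free -> place at 11.
427 hashes to 8; slot 8 is free -> place at 8.
222 hashes to 2, h2=15; 2,0 taken -> place at 15.
325 hashes to 8, h2=6; 8 taken -> place at 14.
862 hashes to 0, h2=15; 0,15 taken -> place at 13.
Table: [199, ∅, 35, ∅, ∅, ∅, ∅, ∅, 427, ∅, ∅, 368, ∅, 862, 325, 222, ∅]

862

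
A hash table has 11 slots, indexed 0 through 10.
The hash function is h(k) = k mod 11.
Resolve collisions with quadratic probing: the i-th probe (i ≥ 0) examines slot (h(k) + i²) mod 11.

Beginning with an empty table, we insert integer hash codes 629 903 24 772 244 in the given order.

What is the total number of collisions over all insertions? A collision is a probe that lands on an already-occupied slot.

629 hashes to 2; slot 2 is free => place at 2.
903 hashes to 1; slot 1 is free => place at 1.
24 hashes to 2; 2 taken => place at 3.
772 hashes to 2; 2,3 taken => place at 6.
244 hashes to 2; 2,3,6 taken => place at 0.
Table: [244, 903, 629, 24, ., ., 772, ., ., ., .]

6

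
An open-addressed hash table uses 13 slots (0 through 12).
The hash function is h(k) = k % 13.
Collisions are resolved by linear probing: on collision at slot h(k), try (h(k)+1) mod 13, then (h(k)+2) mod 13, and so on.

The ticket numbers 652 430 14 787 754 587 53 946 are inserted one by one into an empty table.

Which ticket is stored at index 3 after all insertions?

Insert 652: h=2, slot 2 empty -> index 2.
Insert 430: h=1, slot 1 empty -> index 1.
Insert 14: h=1, slots 1,2 occupied -> index 3.
Insert 787: h=7, slot 7 empty -> index 7.
Insert 754: h=0, slot 0 empty -> index 0.
Insert 587: h=2, slots 2,3 occupied -> index 4.
Insert 53: h=1, slots 1,2,3,4 occupied -> index 5.
Insert 946: h=10, slot 10 empty -> index 10.
Table: [754, 430, 652, 14, 587, 53, -, 787, -, -, 946, -, -]

14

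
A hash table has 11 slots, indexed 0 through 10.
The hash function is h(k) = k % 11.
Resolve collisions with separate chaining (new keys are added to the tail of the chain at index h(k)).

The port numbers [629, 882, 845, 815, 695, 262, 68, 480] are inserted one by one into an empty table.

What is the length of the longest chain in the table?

4

629 -> bucket 2
882 -> bucket 2 (collision)
845 -> bucket 9
815 -> bucket 1
695 -> bucket 2 (collision)
262 -> bucket 9 (collision)
68 -> bucket 2 (collision)
480 -> bucket 7
Final buckets:
0: .
1: 815
2: 629 -> 882 -> 695 -> 68
3: .
4: .
5: .
6: .
7: 480
8: .
9: 845 -> 262
10: .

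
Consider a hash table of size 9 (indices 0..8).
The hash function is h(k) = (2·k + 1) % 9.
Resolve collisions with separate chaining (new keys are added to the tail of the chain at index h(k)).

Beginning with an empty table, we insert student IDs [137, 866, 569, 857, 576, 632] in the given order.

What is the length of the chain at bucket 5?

137 -> bucket 5
866 -> bucket 5 (collision)
569 -> bucket 5 (collision)
857 -> bucket 5 (collision)
576 -> bucket 1
632 -> bucket 5 (collision)
Final buckets:
0: ∅
1: 576
2: ∅
3: ∅
4: ∅
5: 137 -> 866 -> 569 -> 857 -> 632
6: ∅
7: ∅
8: ∅

5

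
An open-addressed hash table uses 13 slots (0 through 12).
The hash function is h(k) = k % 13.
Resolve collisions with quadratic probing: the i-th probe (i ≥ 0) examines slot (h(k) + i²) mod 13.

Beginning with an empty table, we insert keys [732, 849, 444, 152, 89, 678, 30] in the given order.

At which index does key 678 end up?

3

732: h=4 → slot 4
849: h=4, probe 4,5 → slot 5
444: h=2 → slot 2
152: h=9 → slot 9
89: h=11 → slot 11
678: h=2, probe 2,3 → slot 3
30: h=4, probe 4,5,8 → slot 8
Table: [., ., 444, 678, 732, 849, ., ., 30, 152, ., 89, .]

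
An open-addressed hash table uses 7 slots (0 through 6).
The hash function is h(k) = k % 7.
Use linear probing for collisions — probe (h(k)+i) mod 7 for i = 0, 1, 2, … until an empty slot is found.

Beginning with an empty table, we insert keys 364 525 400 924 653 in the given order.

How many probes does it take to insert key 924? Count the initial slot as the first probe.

4

364 hashes to 0; slot 0 is free -> place at 0.
525 hashes to 0; 0 taken -> place at 1.
400 hashes to 1; 1 taken -> place at 2.
924 hashes to 0; 0,1,2 taken -> place at 3.
653 hashes to 2; 2,3 taken -> place at 4.
Table: [364, 525, 400, 924, 653, ., .]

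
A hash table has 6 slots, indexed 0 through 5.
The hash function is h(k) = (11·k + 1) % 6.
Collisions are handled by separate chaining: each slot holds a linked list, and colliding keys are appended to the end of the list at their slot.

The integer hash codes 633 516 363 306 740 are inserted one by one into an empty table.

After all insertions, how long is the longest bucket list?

2

633 → bucket 4
516 → bucket 1
363 → bucket 4 (collision)
306 → bucket 1 (collision)
740 → bucket 5
Final buckets:
0: .
1: 516 -> 306
2: .
3: .
4: 633 -> 363
5: 740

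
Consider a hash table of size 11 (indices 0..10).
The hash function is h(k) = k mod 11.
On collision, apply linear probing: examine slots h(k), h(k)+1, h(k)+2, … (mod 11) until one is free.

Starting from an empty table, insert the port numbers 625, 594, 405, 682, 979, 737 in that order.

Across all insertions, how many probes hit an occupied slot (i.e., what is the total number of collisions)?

625: h=9 => slot 9
594: h=0 => slot 0
405: h=9, probe 9,10 => slot 10
682: h=0, probe 0,1 => slot 1
979: h=0, probe 0,1,2 => slot 2
737: h=0, probe 0,1,2,3 => slot 3
Table: [594, 682, 979, 737, ∅, ∅, ∅, ∅, ∅, 625, 405]

7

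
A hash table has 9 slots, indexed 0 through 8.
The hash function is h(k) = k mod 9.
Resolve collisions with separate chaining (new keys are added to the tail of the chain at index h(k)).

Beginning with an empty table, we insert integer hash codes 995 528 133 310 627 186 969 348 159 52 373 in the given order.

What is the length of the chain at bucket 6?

Insert 995: h=5, bucket 5 empty → new chain.
Insert 528: h=6, bucket 6 empty → new chain.
Insert 133: h=7, bucket 7 empty → new chain.
Insert 310: h=4, bucket 4 empty → new chain.
Insert 627: h=6, bucket 6 nonempty → append to chain.
Insert 186: h=6, bucket 6 nonempty → append to chain.
Insert 969: h=6, bucket 6 nonempty → append to chain.
Insert 348: h=6, bucket 6 nonempty → append to chain.
Insert 159: h=6, bucket 6 nonempty → append to chain.
Insert 52: h=7, bucket 7 nonempty → append to chain.
Insert 373: h=4, bucket 4 nonempty → append to chain.
Final buckets:
0: —
1: —
2: —
3: —
4: 310 -> 373
5: 995
6: 528 -> 627 -> 186 -> 969 -> 348 -> 159
7: 133 -> 52
8: —

6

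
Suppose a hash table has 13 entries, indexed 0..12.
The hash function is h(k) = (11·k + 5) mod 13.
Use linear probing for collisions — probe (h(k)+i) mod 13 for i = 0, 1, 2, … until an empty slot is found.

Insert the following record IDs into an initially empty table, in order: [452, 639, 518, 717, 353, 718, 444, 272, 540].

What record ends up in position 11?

452: h=11 → slot 11
639: h=1 → slot 1
518: h=9 → slot 9
717: h=1, probe 1,2 → slot 2
353: h=1, probe 1,2,3 → slot 3
718: h=12 → slot 12
444: h=1, probe 1,2,3,4 → slot 4
272: h=7 → slot 7
540: h=4, probe 4,5 → slot 5
Table: [-, 639, 717, 353, 444, 540, -, 272, -, 518, -, 452, 718]

452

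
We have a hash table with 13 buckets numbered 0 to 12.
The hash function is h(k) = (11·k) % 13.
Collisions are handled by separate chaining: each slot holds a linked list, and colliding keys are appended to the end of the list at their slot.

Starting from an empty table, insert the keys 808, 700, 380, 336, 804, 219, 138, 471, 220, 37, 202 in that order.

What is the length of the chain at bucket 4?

Insert 808: h=9, bucket 9 empty → new chain.
Insert 700: h=4, bucket 4 empty → new chain.
Insert 380: h=7, bucket 7 empty → new chain.
Insert 336: h=4, bucket 4 nonempty → append to chain.
Insert 804: h=4, bucket 4 nonempty → append to chain.
Insert 219: h=4, bucket 4 nonempty → append to chain.
Insert 138: h=10, bucket 10 empty → new chain.
Insert 471: h=7, bucket 7 nonempty → append to chain.
Insert 220: h=2, bucket 2 empty → new chain.
Insert 37: h=4, bucket 4 nonempty → append to chain.
Insert 202: h=12, bucket 12 empty → new chain.
Final buckets:
0: .
1: .
2: 220
3: .
4: 700 -> 336 -> 804 -> 219 -> 37
5: .
6: .
7: 380 -> 471
8: .
9: 808
10: 138
11: .
12: 202

5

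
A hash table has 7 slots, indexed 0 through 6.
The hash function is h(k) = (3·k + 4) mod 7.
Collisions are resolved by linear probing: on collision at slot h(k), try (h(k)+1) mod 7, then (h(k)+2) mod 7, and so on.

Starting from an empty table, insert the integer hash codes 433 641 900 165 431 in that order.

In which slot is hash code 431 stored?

Insert 433: h=1, slot 1 empty => index 1.
Insert 641: h=2, slot 2 empty => index 2.
Insert 900: h=2, slot 2 occupied => index 3.
Insert 165: h=2, slots 2,3 occupied => index 4.
Insert 431: h=2, slots 2,3,4 occupied => index 5.
Table: [∅, 433, 641, 900, 165, 431, ∅]

5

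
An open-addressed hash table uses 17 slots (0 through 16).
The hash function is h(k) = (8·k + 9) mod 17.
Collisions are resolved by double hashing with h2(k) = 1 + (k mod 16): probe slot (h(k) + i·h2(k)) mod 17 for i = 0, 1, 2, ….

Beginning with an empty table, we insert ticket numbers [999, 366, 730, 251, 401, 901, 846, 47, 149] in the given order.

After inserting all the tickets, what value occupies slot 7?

846

999 hashes to 11; slot 11 is free -> place at 11.
366 hashes to 13; slot 13 is free -> place at 13.
730 hashes to 1; slot 1 is free -> place at 1.
251 hashes to 11, h2=12; 11 taken -> place at 6.
401 hashes to 4; slot 4 is free -> place at 4.
901 hashes to 9; slot 9 is free -> place at 9.
846 hashes to 11, h2=15; 11,9 taken -> place at 7.
47 hashes to 11, h2=16; 11 taken -> place at 10.
149 hashes to 11, h2=6; 11 taken -> place at 0.
Table: [149, 730, _, _, 401, _, 251, 846, _, 901, 47, 999, _, 366, _, _, _]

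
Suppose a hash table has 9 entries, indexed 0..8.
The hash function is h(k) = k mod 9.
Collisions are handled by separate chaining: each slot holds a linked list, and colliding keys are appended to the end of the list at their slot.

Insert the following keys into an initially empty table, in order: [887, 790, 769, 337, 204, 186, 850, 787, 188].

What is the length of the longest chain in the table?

4

887 → bucket 5
790 → bucket 7
769 → bucket 4
337 → bucket 4 (collision)
204 → bucket 6
186 → bucket 6 (collision)
850 → bucket 4 (collision)
787 → bucket 4 (collision)
188 → bucket 8
Final buckets:
0: ∅
1: ∅
2: ∅
3: ∅
4: 769 -> 337 -> 850 -> 787
5: 887
6: 204 -> 186
7: 790
8: 188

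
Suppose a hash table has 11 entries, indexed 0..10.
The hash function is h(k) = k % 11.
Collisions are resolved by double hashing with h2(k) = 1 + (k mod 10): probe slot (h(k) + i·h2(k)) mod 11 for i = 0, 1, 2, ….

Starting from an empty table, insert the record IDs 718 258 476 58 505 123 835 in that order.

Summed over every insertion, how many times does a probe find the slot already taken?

7

718 hashes to 3; slot 3 is free -> place at 3.
258 hashes to 5; slot 5 is free -> place at 5.
476 hashes to 3, h2=7; 3 taken -> place at 10.
58 hashes to 3, h2=9; 3 taken -> place at 1.
505 hashes to 10, h2=6; 10,5 taken -> place at 0.
123 hashes to 2; slot 2 is free -> place at 2.
835 hashes to 10, h2=6; 10,5,0 taken -> place at 6.
Table: [505, 58, 123, 718, _, 258, 835, _, _, _, 476]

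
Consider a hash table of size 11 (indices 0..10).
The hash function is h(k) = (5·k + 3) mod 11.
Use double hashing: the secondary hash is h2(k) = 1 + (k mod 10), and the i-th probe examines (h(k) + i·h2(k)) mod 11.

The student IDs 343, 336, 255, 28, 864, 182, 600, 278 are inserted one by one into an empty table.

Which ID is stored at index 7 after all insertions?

343 hashes to 2; slot 2 is free => place at 2.
336 hashes to 0; slot 0 is free => place at 0.
255 hashes to 2, h2=6; 2 taken => place at 8.
28 hashes to 0, h2=9; 0 taken => place at 9.
864 hashes to 0, h2=5; 0 taken => place at 5.
182 hashes to 0, h2=3; 0 taken => place at 3.
600 hashes to 0, h2=1; 0 taken => place at 1.
278 hashes to 7; slot 7 is free => place at 7.
Table: [336, 600, 343, 182, ., 864, ., 278, 255, 28, .]

278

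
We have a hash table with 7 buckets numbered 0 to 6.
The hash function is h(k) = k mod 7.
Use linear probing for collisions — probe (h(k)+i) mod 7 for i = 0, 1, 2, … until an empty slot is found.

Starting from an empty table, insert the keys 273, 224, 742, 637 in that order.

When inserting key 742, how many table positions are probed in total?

273: h=0 → slot 0
224: h=0, probe 0,1 → slot 1
742: h=0, probe 0,1,2 → slot 2
637: h=0, probe 0,1,2,3 → slot 3
Table: [273, 224, 742, 637, ∅, ∅, ∅]

3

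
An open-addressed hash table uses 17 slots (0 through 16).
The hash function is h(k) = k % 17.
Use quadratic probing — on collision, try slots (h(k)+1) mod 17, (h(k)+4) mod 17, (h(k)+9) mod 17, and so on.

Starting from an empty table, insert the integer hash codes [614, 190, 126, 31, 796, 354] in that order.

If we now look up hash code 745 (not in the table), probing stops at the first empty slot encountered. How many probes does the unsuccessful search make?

4

Insert 614: h=2, slot 2 empty -> index 2.
Insert 190: h=3, slot 3 empty -> index 3.
Insert 126: h=7, slot 7 empty -> index 7.
Insert 31: h=14, slot 14 empty -> index 14.
Insert 796: h=14, slot 14 occupied -> index 15.
Insert 354: h=14, slots 14,15 occupied -> index 1.
Table: [—, 354, 614, 190, —, —, —, 126, —, —, —, —, —, —, 31, 796, —]
Lookup 745: h=14, probe 14,15,1,6 → slot 6 empty, not found.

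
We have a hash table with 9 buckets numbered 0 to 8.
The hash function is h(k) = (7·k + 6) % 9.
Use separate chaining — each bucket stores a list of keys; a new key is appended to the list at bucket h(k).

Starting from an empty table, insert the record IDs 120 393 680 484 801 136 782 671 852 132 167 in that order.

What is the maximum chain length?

120 -> bucket 0
393 -> bucket 3
680 -> bucket 5
484 -> bucket 1
801 -> bucket 6
136 -> bucket 4
782 -> bucket 8
671 -> bucket 5 (collision)
852 -> bucket 3 (collision)
132 -> bucket 3 (collision)
167 -> bucket 5 (collision)
Final buckets:
0: 120
1: 484
2: ∅
3: 393 -> 852 -> 132
4: 136
5: 680 -> 671 -> 167
6: 801
7: ∅
8: 782

3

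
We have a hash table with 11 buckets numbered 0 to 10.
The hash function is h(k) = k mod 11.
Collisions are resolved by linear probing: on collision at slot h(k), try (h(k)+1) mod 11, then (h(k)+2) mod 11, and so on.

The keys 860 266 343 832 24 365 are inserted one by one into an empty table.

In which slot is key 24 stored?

860 hashes to 2; slot 2 is free → place at 2.
266 hashes to 2; 2 taken → place at 3.
343 hashes to 2; 2,3 taken → place at 4.
832 hashes to 7; slot 7 is free → place at 7.
24 hashes to 2; 2,3,4 taken → place at 5.
365 hashes to 2; 2,3,4,5 taken → place at 6.
Table: [_, _, 860, 266, 343, 24, 365, 832, _, _, _]

5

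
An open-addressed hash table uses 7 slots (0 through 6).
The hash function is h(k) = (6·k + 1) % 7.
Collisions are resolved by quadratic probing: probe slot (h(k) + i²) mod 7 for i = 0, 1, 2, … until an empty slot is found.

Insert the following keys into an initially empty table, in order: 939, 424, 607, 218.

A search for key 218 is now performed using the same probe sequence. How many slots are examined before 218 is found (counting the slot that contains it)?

939 hashes to 0; slot 0 is free => place at 0.
424 hashes to 4; slot 4 is free => place at 4.
607 hashes to 3; slot 3 is free => place at 3.
218 hashes to 0; 0 taken => place at 1.
Table: [939, 218, -, 607, 424, -, -]
Lookup 218: h=0, probe 0,1 → found at 1.

2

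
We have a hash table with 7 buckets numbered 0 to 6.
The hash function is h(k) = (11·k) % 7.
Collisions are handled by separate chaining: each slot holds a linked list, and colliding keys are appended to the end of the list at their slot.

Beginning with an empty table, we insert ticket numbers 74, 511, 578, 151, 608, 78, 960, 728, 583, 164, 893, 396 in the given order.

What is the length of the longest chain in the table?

74 -> bucket 2
511 -> bucket 0
578 -> bucket 2 (collision)
151 -> bucket 2 (collision)
608 -> bucket 3
78 -> bucket 4
960 -> bucket 4 (collision)
728 -> bucket 0 (collision)
583 -> bucket 1
164 -> bucket 5
893 -> bucket 2 (collision)
396 -> bucket 2 (collision)
Final buckets:
0: 511 -> 728
1: 583
2: 74 -> 578 -> 151 -> 893 -> 396
3: 608
4: 78 -> 960
5: 164
6: ∅

5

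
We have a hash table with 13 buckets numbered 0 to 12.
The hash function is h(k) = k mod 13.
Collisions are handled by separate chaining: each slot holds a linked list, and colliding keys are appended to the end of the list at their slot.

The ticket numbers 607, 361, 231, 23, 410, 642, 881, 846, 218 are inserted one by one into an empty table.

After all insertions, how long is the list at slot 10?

5

607 -> bucket 9
361 -> bucket 10
231 -> bucket 10 (collision)
23 -> bucket 10 (collision)
410 -> bucket 7
642 -> bucket 5
881 -> bucket 10 (collision)
846 -> bucket 1
218 -> bucket 10 (collision)
Final buckets:
0: —
1: 846
2: —
3: —
4: —
5: 642
6: —
7: 410
8: —
9: 607
10: 361 -> 231 -> 23 -> 881 -> 218
11: —
12: —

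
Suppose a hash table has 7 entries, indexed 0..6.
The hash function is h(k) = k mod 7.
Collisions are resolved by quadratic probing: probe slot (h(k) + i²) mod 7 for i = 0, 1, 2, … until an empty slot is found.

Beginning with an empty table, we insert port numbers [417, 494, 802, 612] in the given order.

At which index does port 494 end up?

5

417 hashes to 4; slot 4 is free → place at 4.
494 hashes to 4; 4 taken → place at 5.
802 hashes to 4; 4,5 taken → place at 1.
612 hashes to 3; slot 3 is free → place at 3.
Table: [∅, 802, ∅, 612, 417, 494, ∅]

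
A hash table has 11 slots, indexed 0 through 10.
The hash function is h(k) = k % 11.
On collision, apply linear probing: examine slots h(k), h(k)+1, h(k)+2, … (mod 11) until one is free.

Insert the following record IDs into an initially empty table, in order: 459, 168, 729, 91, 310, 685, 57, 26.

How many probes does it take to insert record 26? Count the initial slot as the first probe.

Insert 459: h=8, slot 8 empty -> index 8.
Insert 168: h=3, slot 3 empty -> index 3.
Insert 729: h=3, slot 3 occupied -> index 4.
Insert 91: h=3, slots 3,4 occupied -> index 5.
Insert 310: h=2, slot 2 empty -> index 2.
Insert 685: h=3, slots 3,4,5 occupied -> index 6.
Insert 57: h=2, slots 2,3,4,5,6 occupied -> index 7.
Insert 26: h=4, slots 4,5,6,7,8 occupied -> index 9.
Table: [-, -, 310, 168, 729, 91, 685, 57, 459, 26, -]

6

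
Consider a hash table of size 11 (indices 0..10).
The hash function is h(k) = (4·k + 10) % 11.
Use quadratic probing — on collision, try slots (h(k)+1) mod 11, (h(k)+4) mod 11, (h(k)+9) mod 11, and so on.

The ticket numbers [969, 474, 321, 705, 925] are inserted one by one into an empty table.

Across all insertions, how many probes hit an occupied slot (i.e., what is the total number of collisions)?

8

969 hashes to 3; slot 3 is free → place at 3.
474 hashes to 3; 3 taken → place at 4.
321 hashes to 7; slot 7 is free → place at 7.
705 hashes to 3; 3,4,7 taken → place at 1.
925 hashes to 3; 3,4,7,1 taken → place at 8.
Table: [—, 705, —, 969, 474, —, —, 321, 925, —, —]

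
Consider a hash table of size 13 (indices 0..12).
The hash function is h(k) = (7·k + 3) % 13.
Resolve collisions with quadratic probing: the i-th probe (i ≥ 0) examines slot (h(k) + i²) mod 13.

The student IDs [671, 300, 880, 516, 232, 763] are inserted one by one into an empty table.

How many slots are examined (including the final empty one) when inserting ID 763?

3

671: h=7 => slot 7
300: h=10 => slot 10
880: h=1 => slot 1
516: h=1, probe 1,2 => slot 2
232: h=2, probe 2,3 => slot 3
763: h=1, probe 1,2,5 => slot 5
Table: [., 880, 516, 232, ., 763, ., 671, ., ., 300, ., .]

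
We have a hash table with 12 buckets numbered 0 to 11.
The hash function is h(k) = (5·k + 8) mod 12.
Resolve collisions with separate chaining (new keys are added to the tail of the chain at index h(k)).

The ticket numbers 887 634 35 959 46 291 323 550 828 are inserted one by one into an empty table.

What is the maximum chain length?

4

887 -> bucket 3
634 -> bucket 10
35 -> bucket 3 (collision)
959 -> bucket 3 (collision)
46 -> bucket 10 (collision)
291 -> bucket 11
323 -> bucket 3 (collision)
550 -> bucket 10 (collision)
828 -> bucket 8
Final buckets:
0: -
1: -
2: -
3: 887 -> 35 -> 959 -> 323
4: -
5: -
6: -
7: -
8: 828
9: -
10: 634 -> 46 -> 550
11: 291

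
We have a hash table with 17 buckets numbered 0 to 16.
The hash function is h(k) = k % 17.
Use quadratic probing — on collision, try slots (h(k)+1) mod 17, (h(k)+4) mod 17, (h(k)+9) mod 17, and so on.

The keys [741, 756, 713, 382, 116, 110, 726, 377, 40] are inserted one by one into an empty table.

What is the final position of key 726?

13

741 hashes to 10; slot 10 is free → place at 10.
756 hashes to 8; slot 8 is free → place at 8.
713 hashes to 16; slot 16 is free → place at 16.
382 hashes to 8; 8 taken → place at 9.
116 hashes to 14; slot 14 is free → place at 14.
110 hashes to 8; 8,9 taken → place at 12.
726 hashes to 12; 12 taken → place at 13.
377 hashes to 3; slot 3 is free → place at 3.
40 hashes to 6; slot 6 is free → place at 6.
Table: [∅, ∅, ∅, 377, ∅, ∅, 40, ∅, 756, 382, 741, ∅, 110, 726, 116, ∅, 713]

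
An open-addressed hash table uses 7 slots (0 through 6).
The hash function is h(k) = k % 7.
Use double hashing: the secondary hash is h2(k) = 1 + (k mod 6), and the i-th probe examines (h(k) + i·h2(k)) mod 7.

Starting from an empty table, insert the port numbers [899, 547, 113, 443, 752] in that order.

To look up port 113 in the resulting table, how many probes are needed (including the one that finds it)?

Insert 899: h=3, slot 3 empty => index 3.
Insert 547: h=1, slot 1 empty => index 1.
Insert 113: h=1, h2=6, slot 1 occupied => index 0.
Insert 443: h=2, slot 2 empty => index 2.
Insert 752: h=3, h2=3, slot 3 occupied => index 6.
Table: [113, 547, 443, 899, ., ., 752]
Lookup 113: h=1, h2=6, probe 1,0 → found at 0.

2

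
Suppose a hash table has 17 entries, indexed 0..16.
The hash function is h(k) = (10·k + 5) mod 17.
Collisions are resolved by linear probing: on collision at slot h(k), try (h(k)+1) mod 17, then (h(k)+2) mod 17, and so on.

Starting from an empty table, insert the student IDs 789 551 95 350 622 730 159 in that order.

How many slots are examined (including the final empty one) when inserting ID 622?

3

Insert 789: h=7, slot 7 empty => index 7.
Insert 551: h=7, slot 7 occupied => index 8.
Insert 95: h=3, slot 3 empty => index 3.
Insert 350: h=3, slot 3 occupied => index 4.
Insert 622: h=3, slots 3,4 occupied => index 5.
Insert 730: h=12, slot 12 empty => index 12.
Insert 159: h=14, slot 14 empty => index 14.
Table: [—, —, —, 95, 350, 622, —, 789, 551, —, —, —, 730, —, 159, —, —]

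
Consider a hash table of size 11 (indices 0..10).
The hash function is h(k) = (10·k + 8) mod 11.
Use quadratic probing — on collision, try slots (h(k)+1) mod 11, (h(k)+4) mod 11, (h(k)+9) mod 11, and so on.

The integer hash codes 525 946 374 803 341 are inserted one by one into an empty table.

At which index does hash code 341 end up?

525: h=0 => slot 0
946: h=8 => slot 8
374: h=8, probe 8,9 => slot 9
803: h=8, probe 8,9,1 => slot 1
341: h=8, probe 8,9,1,6 => slot 6
Table: [525, 803, _, _, _, _, 341, _, 946, 374, _]

6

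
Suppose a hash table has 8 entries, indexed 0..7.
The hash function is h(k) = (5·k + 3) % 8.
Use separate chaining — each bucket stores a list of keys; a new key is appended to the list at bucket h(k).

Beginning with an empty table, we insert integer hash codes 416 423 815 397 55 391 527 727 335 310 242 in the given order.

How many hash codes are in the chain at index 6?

7

416 -> bucket 3
423 -> bucket 6
815 -> bucket 6 (collision)
397 -> bucket 4
55 -> bucket 6 (collision)
391 -> bucket 6 (collision)
527 -> bucket 6 (collision)
727 -> bucket 6 (collision)
335 -> bucket 6 (collision)
310 -> bucket 1
242 -> bucket 5
Final buckets:
0: —
1: 310
2: —
3: 416
4: 397
5: 242
6: 423 -> 815 -> 55 -> 391 -> 527 -> 727 -> 335
7: —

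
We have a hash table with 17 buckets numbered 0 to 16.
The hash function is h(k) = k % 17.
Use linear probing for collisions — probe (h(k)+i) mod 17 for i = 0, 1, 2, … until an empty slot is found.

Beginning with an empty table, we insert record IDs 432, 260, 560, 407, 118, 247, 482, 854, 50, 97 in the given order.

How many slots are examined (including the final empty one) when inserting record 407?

2

432: h=7 -> slot 7
260: h=5 -> slot 5
560: h=16 -> slot 16
407: h=16, probe 16,0 -> slot 0
118: h=16, probe 16,0,1 -> slot 1
247: h=9 -> slot 9
482: h=6 -> slot 6
854: h=4 -> slot 4
50: h=16, probe 16,0,1,2 -> slot 2
97: h=12 -> slot 12
Table: [407, 118, 50, ., 854, 260, 482, 432, ., 247, ., ., 97, ., ., ., 560]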